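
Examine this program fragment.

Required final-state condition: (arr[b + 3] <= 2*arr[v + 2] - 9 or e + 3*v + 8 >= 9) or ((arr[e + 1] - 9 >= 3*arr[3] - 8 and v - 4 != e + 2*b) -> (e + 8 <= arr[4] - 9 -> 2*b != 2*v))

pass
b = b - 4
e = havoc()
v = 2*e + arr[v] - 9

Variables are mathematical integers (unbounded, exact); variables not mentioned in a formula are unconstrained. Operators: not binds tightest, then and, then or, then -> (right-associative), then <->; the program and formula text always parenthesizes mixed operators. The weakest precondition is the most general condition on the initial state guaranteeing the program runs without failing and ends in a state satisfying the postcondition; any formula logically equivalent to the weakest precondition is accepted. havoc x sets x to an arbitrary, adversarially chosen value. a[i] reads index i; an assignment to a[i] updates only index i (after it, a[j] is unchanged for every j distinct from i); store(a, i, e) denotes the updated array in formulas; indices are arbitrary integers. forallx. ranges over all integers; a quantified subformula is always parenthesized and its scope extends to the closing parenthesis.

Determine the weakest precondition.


Working backward. After the program, the postcondition (arr[b + 3] <= 2*arr[v + 2] - 9 or e + 3*v + 8 >= 9) or ((arr[e + 1] - 9 >= 3*arr[3] - 8 and v - 4 != e + 2*b) -> (e + 8 <= arr[4] - 9 -> 2*b != 2*v)) must hold; in canonical form it is arr[b + 3] <= 2*arr[v + 2] - 9 or e + 3*v >= 1 or ((arr[e + 1] >= 3*arr[3] + 1 and v != 2*b + e + 4) -> (e <= arr[4] - 17 -> 2*b != 2*v)).
Before v := 2*e + arr[v] - 9: arr[b + 3] <= 2*arr[arr[v] + 2*e - 7] - 9 or 3*arr[v] + 7*e >= 28 or ((arr[e + 1] >= 3*arr[3] + 1 and arr[v] + e != 2*b + 13) -> (e <= arr[4] - 17 -> 2*b != 2*arr[v] + 4*e - 18))
Before havoc e: forall e_1. (arr[b + 3] <= 2*arr[arr[v] + 2*e_1 - 7] - 9 or 3*arr[v] + 7*e_1 >= 28 or ((arr[e_1 + 1] >= 3*arr[3] + 1 and arr[v] + e_1 != 2*b + 13) -> (e_1 <= arr[4] - 17 -> 2*b != 2*arr[v] + 4*e_1 - 18)))
Before b := b - 4: forall e_1. (arr[b - 1] <= 2*arr[arr[v] + 2*e_1 - 7] - 9 or 3*arr[v] + 7*e_1 >= 28 or ((arr[e_1 + 1] >= 3*arr[3] + 1 and arr[v] + e_1 != 2*b + 5) -> (e_1 <= arr[4] - 17 -> 2*b != 2*arr[v] + 4*e_1 - 10)))
Before skip: forall e_1. (arr[b - 1] <= 2*arr[arr[v] + 2*e_1 - 7] - 9 or 3*arr[v] + 7*e_1 >= 28 or ((arr[e_1 + 1] >= 3*arr[3] + 1 and arr[v] + e_1 != 2*b + 5) -> (e_1 <= arr[4] - 17 -> 2*b != 2*arr[v] + 4*e_1 - 10)))
Answer: WP = forall e_1. (arr[b - 1] <= 2*arr[arr[v] + 2*e_1 - 7] - 9 or 3*arr[v] + 7*e_1 >= 28 or ((arr[e_1 + 1] >= 3*arr[3] + 1 and arr[v] + e_1 != 2*b + 5) -> (e_1 <= arr[4] - 17 -> 2*b != 2*arr[v] + 4*e_1 - 10)))


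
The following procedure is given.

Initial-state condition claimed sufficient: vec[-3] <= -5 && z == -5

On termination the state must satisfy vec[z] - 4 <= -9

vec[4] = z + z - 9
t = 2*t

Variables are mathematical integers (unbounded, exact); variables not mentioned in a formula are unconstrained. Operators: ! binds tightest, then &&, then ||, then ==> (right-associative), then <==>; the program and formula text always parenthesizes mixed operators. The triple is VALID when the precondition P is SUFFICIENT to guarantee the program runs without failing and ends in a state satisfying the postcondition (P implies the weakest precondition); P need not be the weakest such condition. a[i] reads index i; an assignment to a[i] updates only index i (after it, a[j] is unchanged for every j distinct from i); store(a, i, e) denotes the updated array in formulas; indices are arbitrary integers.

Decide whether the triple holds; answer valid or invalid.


Working backward. After the program, the postcondition vec[z] - 4 <= -9 must hold; in canonical form it is vec[z] <= -5.
Before t := 2*t: vec[z] <= -5
Before vec[4] := z + z - 9: store(vec, 4, 2*z - 9)[z] <= -5
The weakest precondition is store(vec, 4, 2*z - 9)[z] <= -5.
Check whether vec[-3] <= -5 && z == -5 implies it.
Countermodel: at the initial state vec = {[-5] = 0, [-3] = -17427, [4] = -17427, elsewhere -17427}, z = -5, the precondition holds but the weakest precondition fails.
Answer: invalid


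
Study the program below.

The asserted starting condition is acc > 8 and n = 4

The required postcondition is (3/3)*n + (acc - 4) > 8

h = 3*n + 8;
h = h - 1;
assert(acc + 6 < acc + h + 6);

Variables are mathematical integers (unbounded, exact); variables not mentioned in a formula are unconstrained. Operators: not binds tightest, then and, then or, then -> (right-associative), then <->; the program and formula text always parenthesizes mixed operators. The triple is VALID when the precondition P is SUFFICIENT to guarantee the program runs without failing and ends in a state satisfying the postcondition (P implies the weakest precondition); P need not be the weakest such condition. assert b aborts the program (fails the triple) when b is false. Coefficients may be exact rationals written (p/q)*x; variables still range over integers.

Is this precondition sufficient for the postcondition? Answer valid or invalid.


Working backward. After the program, the postcondition (3/3)*n + (acc - 4) > 8 must hold; in canonical form it is acc + n > 12.
Before assert acc + 6 < acc + h + 6: h > 0 and acc + n > 12
Before h := h - 1: h > 1 and acc + n > 12
Before h := 3*n + 8: 3*n > -7 and acc + n > 12
The weakest precondition is 3*n > -7 and acc + n > 12.
Check whether acc > 8 and n = 4 implies it.
Every state satisfying the precondition satisfies the weakest precondition: the implication holds.
Answer: valid


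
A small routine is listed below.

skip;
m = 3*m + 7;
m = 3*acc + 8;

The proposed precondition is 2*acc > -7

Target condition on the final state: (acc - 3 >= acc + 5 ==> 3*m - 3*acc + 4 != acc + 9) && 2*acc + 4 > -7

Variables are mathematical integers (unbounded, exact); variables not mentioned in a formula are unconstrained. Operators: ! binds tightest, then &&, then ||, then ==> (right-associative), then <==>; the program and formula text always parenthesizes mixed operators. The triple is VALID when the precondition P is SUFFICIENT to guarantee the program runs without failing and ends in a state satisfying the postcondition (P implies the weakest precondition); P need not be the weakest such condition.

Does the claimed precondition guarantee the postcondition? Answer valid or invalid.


Working backward. After the program, the postcondition (acc - 3 >= acc + 5 ==> 3*m - 3*acc + 4 != acc + 9) && 2*acc + 4 > -7 must hold; in canonical form it is 2*acc > -11.
Before m := 3*acc + 8: 2*acc > -11
Before m := 3*m + 7: 2*acc > -11
Before skip: 2*acc > -11
The weakest precondition is 2*acc > -11.
Check whether 2*acc > -7 implies it.
Every state satisfying the precondition satisfies the weakest precondition: the implication holds.
Answer: valid


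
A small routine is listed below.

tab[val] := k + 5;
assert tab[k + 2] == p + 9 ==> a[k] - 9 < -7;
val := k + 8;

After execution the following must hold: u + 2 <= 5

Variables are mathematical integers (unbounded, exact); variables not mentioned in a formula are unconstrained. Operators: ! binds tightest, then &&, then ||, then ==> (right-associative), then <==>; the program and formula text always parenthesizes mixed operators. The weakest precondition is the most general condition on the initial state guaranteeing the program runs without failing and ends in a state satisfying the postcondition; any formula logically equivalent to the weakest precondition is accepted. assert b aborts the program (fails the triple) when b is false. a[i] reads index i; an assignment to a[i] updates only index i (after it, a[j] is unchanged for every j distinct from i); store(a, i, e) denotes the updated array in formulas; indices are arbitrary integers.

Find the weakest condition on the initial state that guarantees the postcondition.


Working backward. After the program, the postcondition u + 2 <= 5 must hold; in canonical form it is u <= 3.
Before val := k + 8: u <= 3
Before assert tab[k + 2] == p + 9 ==> a[k] - 9 < -7: (tab[k + 2] == p + 9 ==> a[k] < 2) && u <= 3
Before tab[val] := k + 5: (store(tab, val, k + 5)[k + 2] == p + 9 ==> a[k] < 2) && u <= 3
Answer: WP = (store(tab, val, k + 5)[k + 2] == p + 9 ==> a[k] < 2) && u <= 3


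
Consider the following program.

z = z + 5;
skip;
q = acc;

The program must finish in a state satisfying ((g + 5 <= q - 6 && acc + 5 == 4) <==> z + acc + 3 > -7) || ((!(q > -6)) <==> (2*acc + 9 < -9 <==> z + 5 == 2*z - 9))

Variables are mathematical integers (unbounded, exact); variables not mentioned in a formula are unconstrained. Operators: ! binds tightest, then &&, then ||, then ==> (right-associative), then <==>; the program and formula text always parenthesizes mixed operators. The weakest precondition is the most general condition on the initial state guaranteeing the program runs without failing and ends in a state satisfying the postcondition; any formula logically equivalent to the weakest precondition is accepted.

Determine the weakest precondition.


Working backward. After the program, the postcondition ((g + 5 <= q - 6 && acc + 5 == 4) <==> z + acc + 3 > -7) || ((!(q > -6)) <==> (2*acc + 9 < -9 <==> z + 5 == 2*z - 9)) must hold; in canonical form it is ((g <= q - 11 && acc == -1) <==> acc + z > -10) || ((!(q > -6)) <==> (2*acc < -18 <==> z == 14)).
Before q := acc: ((g <= acc - 11 && acc == -1) <==> acc + z > -10) || ((!(acc > -6)) <==> (2*acc < -18 <==> z == 14))
Before skip: ((g <= acc - 11 && acc == -1) <==> acc + z > -10) || ((!(acc > -6)) <==> (2*acc < -18 <==> z == 14))
Before z := z + 5: ((g <= acc - 11 && acc == -1) <==> acc + z > -15) || ((!(acc > -6)) <==> (2*acc < -18 <==> z == 9))
Answer: WP = ((g <= acc - 11 && acc == -1) <==> acc + z > -15) || ((!(acc > -6)) <==> (2*acc < -18 <==> z == 9))


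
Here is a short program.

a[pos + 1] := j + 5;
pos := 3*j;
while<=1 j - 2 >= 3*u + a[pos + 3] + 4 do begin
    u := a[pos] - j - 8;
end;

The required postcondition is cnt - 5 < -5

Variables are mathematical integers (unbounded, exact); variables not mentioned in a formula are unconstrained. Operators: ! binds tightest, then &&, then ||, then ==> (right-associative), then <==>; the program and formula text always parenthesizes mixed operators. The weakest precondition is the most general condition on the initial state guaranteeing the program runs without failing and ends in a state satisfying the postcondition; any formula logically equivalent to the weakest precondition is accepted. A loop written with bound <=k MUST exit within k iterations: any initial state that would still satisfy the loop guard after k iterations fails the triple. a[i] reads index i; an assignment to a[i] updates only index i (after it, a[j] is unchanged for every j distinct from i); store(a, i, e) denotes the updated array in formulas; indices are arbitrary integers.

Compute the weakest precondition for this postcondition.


Working backward. After the program, the postcondition cnt - 5 < -5 must hold; in canonical form it is cnt < 0.
Before the loop (bound <=1), unroll the exhaustion recursion (WP_0 = exit-now case; WP_j = one more guarded iteration, up to j = 1):
  WP_0: (!(j >= a[pos + 3] + 3*u + 6)) && cnt < 0
  WP_1: (j >= a[pos + 3] + 3*u + 6 ==> ((!(4*j >= a[pos + 3] + 3*a[pos] - 18)) && cnt < 0)) && ((!(j >= a[pos + 3] + 3*u + 6)) ==> cnt < 0)
So before the loop: (j >= a[pos + 3] + 3*u + 6 ==> ((!(4*j >= a[pos + 3] + 3*a[pos] - 18)) && cnt < 0)) && ((!(j >= a[pos + 3] + 3*u + 6)) ==> cnt < 0)
Before pos := 3*j: (j >= a[3*j + 3] + 3*u + 6 ==> ((!(4*j >= a[3*j + 3] + 3*a[3*j] - 18)) && cnt < 0)) && ((!(j >= a[3*j + 3] + 3*u + 6)) ==> cnt < 0)
Before a[pos + 1] := j + 5: (j >= store(a, pos + 1, j + 5)[3*j + 3] + 3*u + 6 ==> ((!(4*j >= store(a, pos + 1, j + 5)[3*j + 3] + 3*store(a, pos + 1, j + 5)[3*j] - 18)) && cnt < 0)) && ((!(j >= store(a, pos + 1, j + 5)[3*j + 3] + 3*u + 6)) ==> cnt < 0)
Answer: WP = (j >= store(a, pos + 1, j + 5)[3*j + 3] + 3*u + 6 ==> ((!(4*j >= store(a, pos + 1, j + 5)[3*j + 3] + 3*store(a, pos + 1, j + 5)[3*j] - 18)) && cnt < 0)) && ((!(j >= store(a, pos + 1, j + 5)[3*j + 3] + 3*u + 6)) ==> cnt < 0)


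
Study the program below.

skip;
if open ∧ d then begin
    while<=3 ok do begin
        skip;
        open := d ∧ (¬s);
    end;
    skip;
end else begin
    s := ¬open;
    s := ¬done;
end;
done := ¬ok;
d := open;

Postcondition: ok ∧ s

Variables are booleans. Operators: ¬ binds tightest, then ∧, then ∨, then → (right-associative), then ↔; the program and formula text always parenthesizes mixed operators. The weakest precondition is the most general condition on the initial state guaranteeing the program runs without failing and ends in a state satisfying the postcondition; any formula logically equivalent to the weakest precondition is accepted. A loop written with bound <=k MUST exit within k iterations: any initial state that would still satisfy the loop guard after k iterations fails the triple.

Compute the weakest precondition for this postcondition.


Working backward. After the program, ok ∧ s must hold.
Before d := open: ok ∧ s
Before done := ¬ok: ok ∧ s
Then branch requires (ok → ((ok → ((¬ok) ∧ ((¬ok) → (ok ∧ s)))) ∧ ((¬ok) → (ok ∧ s)))) ∧ ((¬ok) → (ok ∧ s)); else branch requires ok ∧ (¬done).
Before the if: ((open ∧ d) → ((ok → ((ok → ((¬ok) ∧ ((¬ok) → (ok ∧ s)))) ∧ ((¬ok) → (ok ∧ s)))) ∧ ((¬ok) → (ok ∧ s)))) ∧ ((¬(open ∧ d)) → (ok ∧ (¬done)))
Before skip: ((open ∧ d) → ((ok → ((ok → ((¬ok) ∧ ((¬ok) → (ok ∧ s)))) ∧ ((¬ok) → (ok ∧ s)))) ∧ ((¬ok) → (ok ∧ s)))) ∧ ((¬(open ∧ d)) → (ok ∧ (¬done)))
Answer: WP = ((open ∧ d) → ((ok → ((ok → ((¬ok) ∧ ((¬ok) → (ok ∧ s)))) ∧ ((¬ok) → (ok ∧ s)))) ∧ ((¬ok) → (ok ∧ s)))) ∧ ((¬(open ∧ d)) → (ok ∧ (¬done)))


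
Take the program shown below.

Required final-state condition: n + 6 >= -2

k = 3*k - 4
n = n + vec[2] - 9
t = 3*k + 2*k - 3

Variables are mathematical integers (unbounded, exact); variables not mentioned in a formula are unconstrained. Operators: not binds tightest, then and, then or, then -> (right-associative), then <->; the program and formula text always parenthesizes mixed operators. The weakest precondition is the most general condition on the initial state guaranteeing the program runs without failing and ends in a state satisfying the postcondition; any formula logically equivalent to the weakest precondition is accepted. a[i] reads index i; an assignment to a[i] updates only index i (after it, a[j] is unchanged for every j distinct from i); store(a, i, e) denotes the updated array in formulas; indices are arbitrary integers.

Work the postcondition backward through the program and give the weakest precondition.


Working backward. After the program, the postcondition n + 6 >= -2 must hold; in canonical form it is n >= -8.
Before t := 3*k + 2*k - 3: n >= -8
Before n := n + vec[2] - 9: vec[2] + n >= 1
Before k := 3*k - 4: vec[2] + n >= 1
Answer: WP = vec[2] + n >= 1


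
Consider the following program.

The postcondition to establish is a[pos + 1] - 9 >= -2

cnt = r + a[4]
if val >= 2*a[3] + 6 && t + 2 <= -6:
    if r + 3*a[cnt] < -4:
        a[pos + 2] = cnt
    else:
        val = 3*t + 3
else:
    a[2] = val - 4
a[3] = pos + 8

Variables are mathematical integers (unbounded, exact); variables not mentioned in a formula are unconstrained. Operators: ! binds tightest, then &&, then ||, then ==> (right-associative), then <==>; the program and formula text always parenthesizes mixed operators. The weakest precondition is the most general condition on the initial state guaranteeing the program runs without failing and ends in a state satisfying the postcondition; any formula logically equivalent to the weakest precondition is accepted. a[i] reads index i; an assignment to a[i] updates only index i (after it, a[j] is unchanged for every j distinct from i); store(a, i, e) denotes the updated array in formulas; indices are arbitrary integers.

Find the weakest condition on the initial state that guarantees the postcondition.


Working backward. After the program, the postcondition a[pos + 1] - 9 >= -2 must hold; in canonical form it is a[pos + 1] >= 7.
Before a[3] := pos + 8: store(a, 3, pos + 8)[pos + 1] >= 7
Then branch requires (3*a[cnt] + r < -4 ==> store(store(a, pos + 2, cnt), 3, pos + 8)[pos + 1] >= 7) && ((!(3*a[cnt] + r < -4)) ==> store(a, 3, pos + 8)[pos + 1] >= 7); else branch requires store(store(a, 2, val - 4), 3, pos + 8)[pos + 1] >= 7.
Before the if: ((val >= 2*a[3] + 6 && t <= -8) ==> ((3*a[cnt] + r < -4 ==> store(store(a, pos + 2, cnt), 3, pos + 8)[pos + 1] >= 7) && ((!(3*a[cnt] + r < -4)) ==> store(a, 3, pos + 8)[pos + 1] >= 7))) && ((!(val >= 2*a[3] + 6 && t <= -8)) ==> store(store(a, 2, val - 4), 3, pos + 8)[pos + 1] >= 7)
Before cnt := r + a[4]: ((val >= 2*a[3] + 6 && t <= -8) ==> ((3*a[a[4] + r] + r < -4 ==> store(store(a, pos + 2, a[4] + r), 3, pos + 8)[pos + 1] >= 7) && ((!(3*a[a[4] + r] + r < -4)) ==> store(a, 3, pos + 8)[pos + 1] >= 7))) && ((!(val >= 2*a[3] + 6 && t <= -8)) ==> store(store(a, 2, val - 4), 3, pos + 8)[pos + 1] >= 7)
Answer: WP = ((val >= 2*a[3] + 6 && t <= -8) ==> ((3*a[a[4] + r] + r < -4 ==> store(store(a, pos + 2, a[4] + r), 3, pos + 8)[pos + 1] >= 7) && ((!(3*a[a[4] + r] + r < -4)) ==> store(a, 3, pos + 8)[pos + 1] >= 7))) && ((!(val >= 2*a[3] + 6 && t <= -8)) ==> store(store(a, 2, val - 4), 3, pos + 8)[pos + 1] >= 7)


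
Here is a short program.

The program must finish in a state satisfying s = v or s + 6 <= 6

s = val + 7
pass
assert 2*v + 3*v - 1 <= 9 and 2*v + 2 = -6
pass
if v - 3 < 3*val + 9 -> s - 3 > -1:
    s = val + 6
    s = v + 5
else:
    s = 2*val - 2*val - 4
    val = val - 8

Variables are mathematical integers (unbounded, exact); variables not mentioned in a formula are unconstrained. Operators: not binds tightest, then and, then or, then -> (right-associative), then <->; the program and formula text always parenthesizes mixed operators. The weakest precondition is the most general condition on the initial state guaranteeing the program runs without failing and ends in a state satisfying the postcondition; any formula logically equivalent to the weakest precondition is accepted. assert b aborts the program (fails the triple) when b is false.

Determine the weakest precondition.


Working backward. After the program, the postcondition s = v or s + 6 <= 6 must hold; in canonical form it is s = v or s <= 0.
Then branch requires v <= -5; else branch requires true.
Before the if: (v < 3*val + 12 -> s > 2) -> v <= -5
Before skip: (v < 3*val + 12 -> s > 2) -> v <= -5
Before assert 2*v + 3*v - 1 <= 9 and 2*v + 2 = -6: 5*v <= 10 and 2*v = -8 and ((v < 3*val + 12 -> s > 2) -> v <= -5)
Before skip: 5*v <= 10 and 2*v = -8 and ((v < 3*val + 12 -> s > 2) -> v <= -5)
Before s := val + 7: 5*v <= 10 and 2*v = -8 and ((v < 3*val + 12 -> val > -5) -> v <= -5)
Answer: WP = 5*v <= 10 and 2*v = -8 and ((v < 3*val + 12 -> val > -5) -> v <= -5)


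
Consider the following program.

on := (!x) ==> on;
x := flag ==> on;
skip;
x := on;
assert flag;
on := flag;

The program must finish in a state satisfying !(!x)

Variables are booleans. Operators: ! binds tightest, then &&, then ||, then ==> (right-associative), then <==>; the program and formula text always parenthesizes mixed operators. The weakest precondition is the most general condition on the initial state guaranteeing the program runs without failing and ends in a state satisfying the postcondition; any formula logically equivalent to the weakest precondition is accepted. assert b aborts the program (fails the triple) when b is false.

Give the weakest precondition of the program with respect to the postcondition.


Working backward. After the program, the postcondition !(!x) must hold; in canonical form it is x.
Before on := flag: x
Before assert flag: flag && x
Before x := on: flag && on
Before skip: flag && on
Before x := flag ==> on: flag && on
Before on := (!x) ==> on: flag && ((!x) ==> on)
Answer: WP = flag && ((!x) ==> on)


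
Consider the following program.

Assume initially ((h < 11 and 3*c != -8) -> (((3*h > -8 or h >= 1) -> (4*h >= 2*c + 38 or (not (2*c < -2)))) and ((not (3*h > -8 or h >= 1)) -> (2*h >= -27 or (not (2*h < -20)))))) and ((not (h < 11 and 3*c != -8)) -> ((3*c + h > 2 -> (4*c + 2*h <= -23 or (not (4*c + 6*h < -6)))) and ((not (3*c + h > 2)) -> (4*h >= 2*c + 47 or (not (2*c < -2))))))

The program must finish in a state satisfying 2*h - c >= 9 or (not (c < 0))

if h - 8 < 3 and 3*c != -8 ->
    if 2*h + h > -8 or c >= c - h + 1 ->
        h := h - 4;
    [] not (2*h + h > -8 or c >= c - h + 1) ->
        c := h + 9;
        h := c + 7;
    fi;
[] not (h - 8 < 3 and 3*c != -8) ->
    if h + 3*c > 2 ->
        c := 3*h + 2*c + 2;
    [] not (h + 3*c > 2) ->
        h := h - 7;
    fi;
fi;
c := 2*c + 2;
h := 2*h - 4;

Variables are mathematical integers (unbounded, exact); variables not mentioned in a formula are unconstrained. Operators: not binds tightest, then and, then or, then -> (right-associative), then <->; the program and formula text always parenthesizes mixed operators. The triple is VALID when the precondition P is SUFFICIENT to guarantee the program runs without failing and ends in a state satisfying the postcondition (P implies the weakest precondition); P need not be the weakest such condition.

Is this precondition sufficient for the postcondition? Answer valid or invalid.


Working backward. After the program, the postcondition 2*h - c >= 9 or (not (c < 0)) must hold; in canonical form it is 2*h >= c + 9 or (not (c < 0)).
Before h := 2*h - 4: 4*h >= c + 17 or (not (c < 0))
Before c := 2*c + 2: 4*h >= 2*c + 19 or (not (2*c < -2))
Then branch requires ((3*h > -8 or h >= 1) -> (4*h >= 2*c + 35 or (not (2*c < -2)))) and ((not (3*h > -8 or h >= 1)) -> (2*h >= -27 or (not (2*h < -20)))); else branch requires (3*c + h > 2 -> (4*c + 2*h <= -23 or (not (4*c + 6*h < -6)))) and ((not (3*c + h > 2)) -> (4*h >= 2*c + 47 or (not (2*c < -2)))).
Before the if: ((h < 11 and 3*c != -8) -> (((3*h > -8 or h >= 1) -> (4*h >= 2*c + 35 or (not (2*c < -2)))) and ((not (3*h > -8 or h >= 1)) -> (2*h >= -27 or (not (2*h < -20)))))) and ((not (h < 11 and 3*c != -8)) -> ((3*c + h > 2 -> (4*c + 2*h <= -23 or (not (4*c + 6*h < -6)))) and ((not (3*c + h > 2)) -> (4*h >= 2*c + 47 or (not (2*c < -2))))))
The weakest precondition is ((h < 11 and 3*c != -8) -> (((3*h > -8 or h >= 1) -> (4*h >= 2*c + 35 or (not (2*c < -2)))) and ((not (3*h > -8 or h >= 1)) -> (2*h >= -27 or (not (2*h < -20)))))) and ((not (h < 11 and 3*c != -8)) -> ((3*c + h > 2 -> (4*c + 2*h <= -23 or (not (4*c + 6*h < -6)))) and ((not (3*c + h > 2)) -> (4*h >= 2*c + 47 or (not (2*c < -2)))))).
Check whether ((h < 11 and 3*c != -8) -> (((3*h > -8 or h >= 1) -> (4*h >= 2*c + 38 or (not (2*c < -2)))) and ((not (3*h > -8 or h >= 1)) -> (2*h >= -27 or (not (2*h < -20)))))) and ((not (h < 11 and 3*c != -8)) -> ((3*c + h > 2 -> (4*c + 2*h <= -23 or (not (4*c + 6*h < -6)))) and ((not (3*c + h > 2)) -> (4*h >= 2*c + 47 or (not (2*c < -2)))))) implies it.
Every state satisfying the precondition satisfies the weakest precondition: the implication holds.
Answer: valid


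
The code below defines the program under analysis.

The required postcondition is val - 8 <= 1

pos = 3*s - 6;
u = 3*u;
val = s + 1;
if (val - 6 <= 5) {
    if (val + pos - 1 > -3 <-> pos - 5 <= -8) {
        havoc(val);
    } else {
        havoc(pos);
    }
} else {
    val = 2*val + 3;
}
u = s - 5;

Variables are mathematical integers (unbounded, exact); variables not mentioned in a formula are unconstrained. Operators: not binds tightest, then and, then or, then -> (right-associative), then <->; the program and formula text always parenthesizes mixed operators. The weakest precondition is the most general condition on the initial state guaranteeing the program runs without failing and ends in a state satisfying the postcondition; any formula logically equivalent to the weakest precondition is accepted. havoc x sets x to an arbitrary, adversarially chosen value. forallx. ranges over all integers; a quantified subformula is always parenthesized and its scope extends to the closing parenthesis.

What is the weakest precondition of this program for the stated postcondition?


Working backward. After the program, the postcondition val - 8 <= 1 must hold; in canonical form it is val <= 9.
Before u := s - 5: val <= 9
Then branch requires ((pos + val > -2 <-> pos <= -3) -> (forall val_1. val_1 <= 9)) and ((not (pos + val > -2 <-> pos <= -3)) -> val <= 9); else branch requires 2*val <= 6.
Before the if: (val <= 11 -> (((pos + val > -2 <-> pos <= -3) -> (forall val_1. val_1 <= 9)) and ((not (pos + val > -2 <-> pos <= -3)) -> val <= 9))) and ((not (val <= 11)) -> 2*val <= 6)
Before val := s + 1: (s <= 10 -> (((pos + s > -3 <-> pos <= -3) -> (forall val_1. val_1 <= 9)) and ((not (pos + s > -3 <-> pos <= -3)) -> s <= 8))) and ((not (s <= 10)) -> 2*s <= 4)
Before u := 3*u: (s <= 10 -> (((pos + s > -3 <-> pos <= -3) -> (forall val_1. val_1 <= 9)) and ((not (pos + s > -3 <-> pos <= -3)) -> s <= 8))) and ((not (s <= 10)) -> 2*s <= 4)
Before pos := 3*s - 6: (s <= 10 -> (((4*s > 3 <-> 3*s <= 3) -> (forall val_1. val_1 <= 9)) and ((not (4*s > 3 <-> 3*s <= 3)) -> s <= 8))) and ((not (s <= 10)) -> 2*s <= 4)
Answer: WP = (s <= 10 -> (((4*s > 3 <-> 3*s <= 3) -> (forall val_1. val_1 <= 9)) and ((not (4*s > 3 <-> 3*s <= 3)) -> s <= 8))) and ((not (s <= 10)) -> 2*s <= 4)


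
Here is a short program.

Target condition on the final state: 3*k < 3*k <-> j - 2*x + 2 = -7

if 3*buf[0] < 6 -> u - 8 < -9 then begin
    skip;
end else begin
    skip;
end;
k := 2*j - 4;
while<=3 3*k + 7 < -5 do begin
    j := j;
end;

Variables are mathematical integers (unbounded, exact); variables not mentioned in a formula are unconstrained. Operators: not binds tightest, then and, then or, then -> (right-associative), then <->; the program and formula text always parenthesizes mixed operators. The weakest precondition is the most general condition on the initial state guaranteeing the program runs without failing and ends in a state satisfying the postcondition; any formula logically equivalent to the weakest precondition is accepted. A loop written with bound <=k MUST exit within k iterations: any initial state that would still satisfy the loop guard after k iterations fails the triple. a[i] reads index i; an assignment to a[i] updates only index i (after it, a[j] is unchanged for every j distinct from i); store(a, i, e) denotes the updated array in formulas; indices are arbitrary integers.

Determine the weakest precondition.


Working backward. After the program, the postcondition 3*k < 3*k <-> j - 2*x + 2 = -7 must hold; in canonical form it is not (j = 2*x - 9).
Before the loop (bound <=3), unroll the exhaustion recursion (WP_0 = exit-now case; WP_j = one more guarded iteration, up to j = 3):
  WP_0: (not (3*k < -12)) and (not (j = 2*x - 9))
  WP_1: (3*k < -12 -> ((not (3*k < -12)) and (not (j = 2*x - 9)))) and ((not (3*k < -12)) -> (not (j = 2*x - 9)))
  WP_2: (3*k < -12 -> ((3*k < -12 -> ((not (3*k < -12)) and (not (j = 2*x - 9)))) and ((not (3*k < -12)) -> (not (j = 2*x - 9))))) and ((not (3*k < -12)) -> (not (j = 2*x - 9)))
  WP_3: (3*k < -12 -> ((3*k < -12 -> ((3*k < -12 -> ((not (3*k < -12)) and (not (j = 2*x - 9)))) and ((not (3*k < -12)) -> (not (j = 2*x - 9))))) and ((not (3*k < -12)) -> (not (j = 2*x - 9))))) and ((not (3*k < -12)) -> (not (j = 2*x - 9)))
So before the loop: (3*k < -12 -> ((3*k < -12 -> ((3*k < -12 -> ((not (3*k < -12)) and (not (j = 2*x - 9)))) and ((not (3*k < -12)) -> (not (j = 2*x - 9))))) and ((not (3*k < -12)) -> (not (j = 2*x - 9))))) and ((not (3*k < -12)) -> (not (j = 2*x - 9)))
Before k := 2*j - 4: (6*j < 0 -> ((6*j < 0 -> ((6*j < 0 -> ((not (6*j < 0)) and (not (j = 2*x - 9)))) and ((not (6*j < 0)) -> (not (j = 2*x - 9))))) and ((not (6*j < 0)) -> (not (j = 2*x - 9))))) and ((not (6*j < 0)) -> (not (j = 2*x - 9)))
Then branch requires (6*j < 0 -> ((6*j < 0 -> ((6*j < 0 -> ((not (6*j < 0)) and (not (j = 2*x - 9)))) and ((not (6*j < 0)) -> (not (j = 2*x - 9))))) and ((not (6*j < 0)) -> (not (j = 2*x - 9))))) and ((not (6*j < 0)) -> (not (j = 2*x - 9))); else branch requires (6*j < 0 -> ((6*j < 0 -> ((6*j < 0 -> ((not (6*j < 0)) and (not (j = 2*x - 9)))) and ((not (6*j < 0)) -> (not (j = 2*x - 9))))) and ((not (6*j < 0)) -> (not (j = 2*x - 9))))) and ((not (6*j < 0)) -> (not (j = 2*x - 9))).
Before the if: ((3*buf[0] < 6 -> u < -1) -> ((6*j < 0 -> ((6*j < 0 -> ((6*j < 0 -> ((not (6*j < 0)) and (not (j = 2*x - 9)))) and ((not (6*j < 0)) -> (not (j = 2*x - 9))))) and ((not (6*j < 0)) -> (not (j = 2*x - 9))))) and ((not (6*j < 0)) -> (not (j = 2*x - 9))))) and ((not (3*buf[0] < 6 -> u < -1)) -> ((6*j < 0 -> ((6*j < 0 -> ((6*j < 0 -> ((not (6*j < 0)) and (not (j = 2*x - 9)))) and ((not (6*j < 0)) -> (not (j = 2*x - 9))))) and ((not (6*j < 0)) -> (not (j = 2*x - 9))))) and ((not (6*j < 0)) -> (not (j = 2*x - 9)))))
Answer: WP = ((3*buf[0] < 6 -> u < -1) -> ((6*j < 0 -> ((6*j < 0 -> ((6*j < 0 -> ((not (6*j < 0)) and (not (j = 2*x - 9)))) and ((not (6*j < 0)) -> (not (j = 2*x - 9))))) and ((not (6*j < 0)) -> (not (j = 2*x - 9))))) and ((not (6*j < 0)) -> (not (j = 2*x - 9))))) and ((not (3*buf[0] < 6 -> u < -1)) -> ((6*j < 0 -> ((6*j < 0 -> ((6*j < 0 -> ((not (6*j < 0)) and (not (j = 2*x - 9)))) and ((not (6*j < 0)) -> (not (j = 2*x - 9))))) and ((not (6*j < 0)) -> (not (j = 2*x - 9))))) and ((not (6*j < 0)) -> (not (j = 2*x - 9)))))


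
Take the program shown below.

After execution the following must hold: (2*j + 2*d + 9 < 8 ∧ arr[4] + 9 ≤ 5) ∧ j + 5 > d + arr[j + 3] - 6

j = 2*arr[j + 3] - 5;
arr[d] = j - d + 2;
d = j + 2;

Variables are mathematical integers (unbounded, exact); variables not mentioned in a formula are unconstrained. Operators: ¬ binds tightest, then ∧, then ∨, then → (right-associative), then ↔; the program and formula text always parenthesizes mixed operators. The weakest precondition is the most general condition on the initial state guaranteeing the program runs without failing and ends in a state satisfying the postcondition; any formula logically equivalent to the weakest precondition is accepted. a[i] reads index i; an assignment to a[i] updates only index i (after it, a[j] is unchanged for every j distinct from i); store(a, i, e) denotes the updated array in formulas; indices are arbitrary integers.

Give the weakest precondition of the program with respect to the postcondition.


Working backward. After the program, the postcondition (2*j + 2*d + 9 < 8 ∧ arr[4] + 9 ≤ 5) ∧ j + 5 > d + arr[j + 3] - 6 must hold; in canonical form it is 2*d + 2*j < -1 ∧ arr[4] ≤ -4 ∧ j > arr[j + 3] + d - 11.
Before d := j + 2: 4*j < -5 ∧ arr[4] ≤ -4 ∧ arr[j + 3] < 9
Before arr[d] := j - d + 2: 4*j < -5 ∧ store(arr, d, -d + j + 2)[4] ≤ -4 ∧ store(arr, d, -d + j + 2)[j + 3] < 9
Before j := 2*arr[j + 3] - 5: 8*arr[j + 3] < 15 ∧ store(arr, d, 2*arr[j + 3] - d - 3)[4] ≤ -4 ∧ store(arr, d, 2*arr[j + 3] - d - 3)[2*arr[j + 3] - 2] < 9
Answer: WP = 8*arr[j + 3] < 15 ∧ store(arr, d, 2*arr[j + 3] - d - 3)[4] ≤ -4 ∧ store(arr, d, 2*arr[j + 3] - d - 3)[2*arr[j + 3] - 2] < 9


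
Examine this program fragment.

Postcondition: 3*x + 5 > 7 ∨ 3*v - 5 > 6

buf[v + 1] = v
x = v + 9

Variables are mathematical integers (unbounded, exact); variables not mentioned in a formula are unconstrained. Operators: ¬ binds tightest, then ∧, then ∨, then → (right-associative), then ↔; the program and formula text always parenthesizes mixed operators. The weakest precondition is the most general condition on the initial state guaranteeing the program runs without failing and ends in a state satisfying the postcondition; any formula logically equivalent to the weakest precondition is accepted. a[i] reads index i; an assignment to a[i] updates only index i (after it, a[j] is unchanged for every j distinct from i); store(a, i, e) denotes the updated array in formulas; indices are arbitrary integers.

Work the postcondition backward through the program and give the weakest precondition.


Working backward. After the program, the postcondition 3*x + 5 > 7 ∨ 3*v - 5 > 6 must hold; in canonical form it is 3*x > 2 ∨ 3*v > 11.
Before x := v + 9: 3*v > -25 ∨ 3*v > 11
Before buf[v + 1] := v: 3*v > -25 ∨ 3*v > 11
Answer: WP = 3*v > -25 ∨ 3*v > 11


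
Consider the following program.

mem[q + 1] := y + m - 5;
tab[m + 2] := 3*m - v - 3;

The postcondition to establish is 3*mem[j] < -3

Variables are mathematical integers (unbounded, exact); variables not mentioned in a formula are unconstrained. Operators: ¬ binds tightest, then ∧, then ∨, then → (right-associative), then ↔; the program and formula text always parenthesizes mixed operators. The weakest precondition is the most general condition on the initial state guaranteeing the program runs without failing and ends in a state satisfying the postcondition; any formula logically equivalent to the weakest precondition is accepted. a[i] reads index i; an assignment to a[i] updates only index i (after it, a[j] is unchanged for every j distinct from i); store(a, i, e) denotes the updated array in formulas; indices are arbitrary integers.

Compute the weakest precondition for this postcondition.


Working backward. After the program, 3*mem[j] < -3 must hold.
Before tab[m + 2] := 3*m - v - 3: 3*mem[j] < -3
Before mem[q + 1] := y + m - 5: 3*store(mem, q + 1, m + y - 5)[j] < -3
Answer: WP = 3*store(mem, q + 1, m + y - 5)[j] < -3


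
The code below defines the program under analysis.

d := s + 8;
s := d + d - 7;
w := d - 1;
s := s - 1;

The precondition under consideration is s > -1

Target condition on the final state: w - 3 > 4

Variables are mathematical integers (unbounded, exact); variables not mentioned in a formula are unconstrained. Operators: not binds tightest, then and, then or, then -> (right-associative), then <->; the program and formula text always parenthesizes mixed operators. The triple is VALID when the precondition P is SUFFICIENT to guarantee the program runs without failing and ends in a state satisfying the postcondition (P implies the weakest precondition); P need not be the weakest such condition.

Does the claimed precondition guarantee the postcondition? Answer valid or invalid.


Working backward. After the program, the postcondition w - 3 > 4 must hold; in canonical form it is w > 7.
Before s := s - 1: w > 7
Before w := d - 1: d > 8
Before s := d + d - 7: d > 8
Before d := s + 8: s > 0
The weakest precondition is s > 0.
Check whether s > -1 implies it.
Countermodel: at the initial state s = 0, the precondition holds but the weakest precondition fails.
Answer: invalid


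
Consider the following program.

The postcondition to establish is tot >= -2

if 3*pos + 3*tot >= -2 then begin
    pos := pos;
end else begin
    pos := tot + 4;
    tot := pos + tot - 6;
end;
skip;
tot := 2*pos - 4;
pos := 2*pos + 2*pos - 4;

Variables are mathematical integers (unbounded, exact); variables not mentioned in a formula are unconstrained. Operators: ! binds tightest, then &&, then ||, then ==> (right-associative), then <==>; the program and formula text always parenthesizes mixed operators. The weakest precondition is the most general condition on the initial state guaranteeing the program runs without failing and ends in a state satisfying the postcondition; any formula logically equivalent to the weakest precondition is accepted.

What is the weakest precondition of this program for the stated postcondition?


Working backward. After the program, tot >= -2 must hold.
Before pos := 2*pos + 2*pos - 4: tot >= -2
Before tot := 2*pos - 4: 2*pos >= 2
Before skip: 2*pos >= 2
Then branch requires 2*pos >= 2; else branch requires 2*tot >= -6.
Before the if: (3*pos + 3*tot >= -2 ==> 2*pos >= 2) && ((!(3*pos + 3*tot >= -2)) ==> 2*tot >= -6)
Answer: WP = (3*pos + 3*tot >= -2 ==> 2*pos >= 2) && ((!(3*pos + 3*tot >= -2)) ==> 2*tot >= -6)


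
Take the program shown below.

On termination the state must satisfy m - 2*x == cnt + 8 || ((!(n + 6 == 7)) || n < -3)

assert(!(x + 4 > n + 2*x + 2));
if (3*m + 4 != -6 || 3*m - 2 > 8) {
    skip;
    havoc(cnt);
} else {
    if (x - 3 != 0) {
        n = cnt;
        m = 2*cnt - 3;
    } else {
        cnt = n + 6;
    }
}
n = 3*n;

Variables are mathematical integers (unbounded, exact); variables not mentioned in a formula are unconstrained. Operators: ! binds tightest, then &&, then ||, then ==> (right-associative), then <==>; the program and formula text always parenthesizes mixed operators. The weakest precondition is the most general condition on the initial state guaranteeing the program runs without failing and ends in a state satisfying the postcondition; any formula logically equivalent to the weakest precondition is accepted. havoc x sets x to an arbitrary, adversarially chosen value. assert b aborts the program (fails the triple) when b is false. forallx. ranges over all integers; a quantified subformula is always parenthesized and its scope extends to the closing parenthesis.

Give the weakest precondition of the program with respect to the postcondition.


Working backward. After the program, the postcondition m - 2*x == cnt + 8 || ((!(n + 6 == 7)) || n < -3) must hold; in canonical form it is m == cnt + 2*x + 8 || (!(n == 1)) || n < -3.
Before n := 3*n: m == cnt + 2*x + 8 || (!(3*n == 1)) || 3*n < -3
Then branch requires forall cnt_1. (m == cnt_1 + 2*x + 8 || (!(3*n == 1)) || 3*n < -3); else branch requires (x != 3 ==> (cnt == 2*x + 11 || (!(3*cnt == 1)) || 3*cnt < -3)) && ((!(x != 3)) ==> (m == n + 2*x + 14 || (!(3*n == 1)) || 3*n < -3)).
Before the if: ((3*m != -10 || 3*m > 10) ==> (forall cnt_1. (m == cnt_1 + 2*x + 8 || (!(3*n == 1)) || 3*n < -3))) && ((!(3*m != -10 || 3*m > 10)) ==> ((x != 3 ==> (cnt == 2*x + 11 || (!(3*cnt == 1)) || 3*cnt < -3)) && ((!(x != 3)) ==> (m == n + 2*x + 14 || (!(3*n == 1)) || 3*n < -3))))
Before assert !(x + 4 > n + 2*x + 2): (!(n + x < 2)) && ((3*m != -10 || 3*m > 10) ==> (forall cnt_1. (m == cnt_1 + 2*x + 8 || (!(3*n == 1)) || 3*n < -3))) && ((!(3*m != -10 || 3*m > 10)) ==> ((x != 3 ==> (cnt == 2*x + 11 || (!(3*cnt == 1)) || 3*cnt < -3)) && ((!(x != 3)) ==> (m == n + 2*x + 14 || (!(3*n == 1)) || 3*n < -3))))
Answer: WP = (!(n + x < 2)) && ((3*m != -10 || 3*m > 10) ==> (forall cnt_1. (m == cnt_1 + 2*x + 8 || (!(3*n == 1)) || 3*n < -3))) && ((!(3*m != -10 || 3*m > 10)) ==> ((x != 3 ==> (cnt == 2*x + 11 || (!(3*cnt == 1)) || 3*cnt < -3)) && ((!(x != 3)) ==> (m == n + 2*x + 14 || (!(3*n == 1)) || 3*n < -3))))


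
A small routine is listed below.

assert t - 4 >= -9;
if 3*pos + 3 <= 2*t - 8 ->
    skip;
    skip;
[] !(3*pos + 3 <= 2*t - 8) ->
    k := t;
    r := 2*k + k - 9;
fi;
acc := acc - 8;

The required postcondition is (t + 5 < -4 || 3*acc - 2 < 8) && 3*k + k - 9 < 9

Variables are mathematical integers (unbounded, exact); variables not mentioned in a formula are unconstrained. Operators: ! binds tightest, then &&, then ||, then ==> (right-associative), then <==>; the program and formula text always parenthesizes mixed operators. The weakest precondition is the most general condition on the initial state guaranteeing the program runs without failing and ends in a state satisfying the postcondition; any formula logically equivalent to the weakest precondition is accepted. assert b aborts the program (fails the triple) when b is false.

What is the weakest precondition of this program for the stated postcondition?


Working backward. After the program, the postcondition (t + 5 < -4 || 3*acc - 2 < 8) && 3*k + k - 9 < 9 must hold; in canonical form it is (t < -9 || 3*acc < 10) && 4*k < 18.
Before acc := acc - 8: (t < -9 || 3*acc < 34) && 4*k < 18
Then branch requires (t < -9 || 3*acc < 34) && 4*k < 18; else branch requires (t < -9 || 3*acc < 34) && 4*t < 18.
Before the if: (3*pos <= 2*t - 11 ==> ((t < -9 || 3*acc < 34) && 4*k < 18)) && ((!(3*pos <= 2*t - 11)) ==> ((t < -9 || 3*acc < 34) && 4*t < 18))
Before assert t - 4 >= -9: t >= -5 && (3*pos <= 2*t - 11 ==> ((t < -9 || 3*acc < 34) && 4*k < 18)) && ((!(3*pos <= 2*t - 11)) ==> ((t < -9 || 3*acc < 34) && 4*t < 18))
Answer: WP = t >= -5 && (3*pos <= 2*t - 11 ==> ((t < -9 || 3*acc < 34) && 4*k < 18)) && ((!(3*pos <= 2*t - 11)) ==> ((t < -9 || 3*acc < 34) && 4*t < 18))


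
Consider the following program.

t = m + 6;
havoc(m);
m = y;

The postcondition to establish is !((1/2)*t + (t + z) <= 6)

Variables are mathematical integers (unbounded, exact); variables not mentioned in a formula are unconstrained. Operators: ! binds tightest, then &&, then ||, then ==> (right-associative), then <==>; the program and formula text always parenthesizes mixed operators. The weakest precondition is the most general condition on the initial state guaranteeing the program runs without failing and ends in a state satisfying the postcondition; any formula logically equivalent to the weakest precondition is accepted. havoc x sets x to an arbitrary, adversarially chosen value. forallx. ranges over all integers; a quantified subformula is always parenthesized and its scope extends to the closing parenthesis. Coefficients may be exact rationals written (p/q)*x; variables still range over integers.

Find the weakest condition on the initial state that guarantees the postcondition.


Working backward. After the program, the postcondition !((1/2)*t + (t + z) <= 6) must hold; in canonical form it is !((3/2)*t + z <= 6).
Before m := y: !((3/2)*t + z <= 6)
Before havoc m: !((3/2)*t + z <= 6)
Before t := m + 6: !((3/2)*m + z <= -3)
Answer: WP = !((3/2)*m + z <= -3)
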